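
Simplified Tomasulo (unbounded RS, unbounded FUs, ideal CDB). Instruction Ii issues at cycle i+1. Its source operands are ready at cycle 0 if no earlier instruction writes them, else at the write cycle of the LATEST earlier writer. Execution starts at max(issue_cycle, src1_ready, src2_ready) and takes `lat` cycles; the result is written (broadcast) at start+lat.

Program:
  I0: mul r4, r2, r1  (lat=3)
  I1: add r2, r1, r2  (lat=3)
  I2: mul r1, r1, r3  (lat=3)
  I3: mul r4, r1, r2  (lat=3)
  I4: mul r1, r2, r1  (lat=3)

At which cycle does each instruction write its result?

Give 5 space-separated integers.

Answer: 4 5 6 9 9

Derivation:
I0 mul r4: issue@1 deps=(None,None) exec_start@1 write@4
I1 add r2: issue@2 deps=(None,None) exec_start@2 write@5
I2 mul r1: issue@3 deps=(None,None) exec_start@3 write@6
I3 mul r4: issue@4 deps=(2,1) exec_start@6 write@9
I4 mul r1: issue@5 deps=(1,2) exec_start@6 write@9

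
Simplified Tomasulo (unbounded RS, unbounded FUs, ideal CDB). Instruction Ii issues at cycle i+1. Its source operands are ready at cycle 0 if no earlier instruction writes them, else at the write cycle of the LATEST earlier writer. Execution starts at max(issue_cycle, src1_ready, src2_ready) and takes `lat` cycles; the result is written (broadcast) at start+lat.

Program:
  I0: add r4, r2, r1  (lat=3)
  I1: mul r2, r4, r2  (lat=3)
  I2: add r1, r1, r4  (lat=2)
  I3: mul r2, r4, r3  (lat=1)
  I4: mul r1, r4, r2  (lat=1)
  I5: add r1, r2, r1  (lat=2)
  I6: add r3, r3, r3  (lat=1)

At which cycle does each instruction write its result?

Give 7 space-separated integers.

Answer: 4 7 6 5 6 8 8

Derivation:
I0 add r4: issue@1 deps=(None,None) exec_start@1 write@4
I1 mul r2: issue@2 deps=(0,None) exec_start@4 write@7
I2 add r1: issue@3 deps=(None,0) exec_start@4 write@6
I3 mul r2: issue@4 deps=(0,None) exec_start@4 write@5
I4 mul r1: issue@5 deps=(0,3) exec_start@5 write@6
I5 add r1: issue@6 deps=(3,4) exec_start@6 write@8
I6 add r3: issue@7 deps=(None,None) exec_start@7 write@8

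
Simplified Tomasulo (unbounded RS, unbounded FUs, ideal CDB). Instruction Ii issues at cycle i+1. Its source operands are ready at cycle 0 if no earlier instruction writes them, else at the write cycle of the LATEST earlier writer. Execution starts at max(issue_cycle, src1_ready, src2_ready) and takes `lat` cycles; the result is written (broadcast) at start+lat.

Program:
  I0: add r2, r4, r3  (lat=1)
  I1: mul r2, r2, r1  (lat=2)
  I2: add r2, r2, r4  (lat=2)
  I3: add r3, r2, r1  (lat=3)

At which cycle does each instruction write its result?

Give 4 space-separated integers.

I0 add r2: issue@1 deps=(None,None) exec_start@1 write@2
I1 mul r2: issue@2 deps=(0,None) exec_start@2 write@4
I2 add r2: issue@3 deps=(1,None) exec_start@4 write@6
I3 add r3: issue@4 deps=(2,None) exec_start@6 write@9

Answer: 2 4 6 9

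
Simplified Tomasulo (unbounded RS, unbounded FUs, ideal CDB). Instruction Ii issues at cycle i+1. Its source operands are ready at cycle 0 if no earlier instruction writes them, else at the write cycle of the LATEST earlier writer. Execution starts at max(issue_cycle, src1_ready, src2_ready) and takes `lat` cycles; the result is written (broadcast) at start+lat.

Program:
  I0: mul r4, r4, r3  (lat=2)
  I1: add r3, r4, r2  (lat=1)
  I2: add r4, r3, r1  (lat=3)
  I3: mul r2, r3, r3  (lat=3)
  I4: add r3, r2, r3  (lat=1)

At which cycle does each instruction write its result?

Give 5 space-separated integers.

I0 mul r4: issue@1 deps=(None,None) exec_start@1 write@3
I1 add r3: issue@2 deps=(0,None) exec_start@3 write@4
I2 add r4: issue@3 deps=(1,None) exec_start@4 write@7
I3 mul r2: issue@4 deps=(1,1) exec_start@4 write@7
I4 add r3: issue@5 deps=(3,1) exec_start@7 write@8

Answer: 3 4 7 7 8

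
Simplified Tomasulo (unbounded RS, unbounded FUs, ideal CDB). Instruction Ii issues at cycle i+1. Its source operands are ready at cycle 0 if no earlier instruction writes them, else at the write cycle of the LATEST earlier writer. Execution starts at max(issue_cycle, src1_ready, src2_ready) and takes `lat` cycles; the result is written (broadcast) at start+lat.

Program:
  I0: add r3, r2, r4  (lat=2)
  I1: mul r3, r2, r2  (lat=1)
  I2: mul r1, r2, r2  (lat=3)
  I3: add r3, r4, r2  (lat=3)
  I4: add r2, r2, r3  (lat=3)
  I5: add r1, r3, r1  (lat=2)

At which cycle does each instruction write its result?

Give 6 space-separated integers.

I0 add r3: issue@1 deps=(None,None) exec_start@1 write@3
I1 mul r3: issue@2 deps=(None,None) exec_start@2 write@3
I2 mul r1: issue@3 deps=(None,None) exec_start@3 write@6
I3 add r3: issue@4 deps=(None,None) exec_start@4 write@7
I4 add r2: issue@5 deps=(None,3) exec_start@7 write@10
I5 add r1: issue@6 deps=(3,2) exec_start@7 write@9

Answer: 3 3 6 7 10 9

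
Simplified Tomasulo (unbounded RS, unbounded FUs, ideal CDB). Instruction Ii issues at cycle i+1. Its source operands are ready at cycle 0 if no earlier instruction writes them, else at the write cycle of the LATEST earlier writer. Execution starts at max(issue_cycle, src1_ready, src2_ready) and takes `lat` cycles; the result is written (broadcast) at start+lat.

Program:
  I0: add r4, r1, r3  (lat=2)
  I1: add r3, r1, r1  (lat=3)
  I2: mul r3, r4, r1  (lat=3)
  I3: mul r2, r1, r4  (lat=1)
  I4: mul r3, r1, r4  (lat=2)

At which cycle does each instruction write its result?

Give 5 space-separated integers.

Answer: 3 5 6 5 7

Derivation:
I0 add r4: issue@1 deps=(None,None) exec_start@1 write@3
I1 add r3: issue@2 deps=(None,None) exec_start@2 write@5
I2 mul r3: issue@3 deps=(0,None) exec_start@3 write@6
I3 mul r2: issue@4 deps=(None,0) exec_start@4 write@5
I4 mul r3: issue@5 deps=(None,0) exec_start@5 write@7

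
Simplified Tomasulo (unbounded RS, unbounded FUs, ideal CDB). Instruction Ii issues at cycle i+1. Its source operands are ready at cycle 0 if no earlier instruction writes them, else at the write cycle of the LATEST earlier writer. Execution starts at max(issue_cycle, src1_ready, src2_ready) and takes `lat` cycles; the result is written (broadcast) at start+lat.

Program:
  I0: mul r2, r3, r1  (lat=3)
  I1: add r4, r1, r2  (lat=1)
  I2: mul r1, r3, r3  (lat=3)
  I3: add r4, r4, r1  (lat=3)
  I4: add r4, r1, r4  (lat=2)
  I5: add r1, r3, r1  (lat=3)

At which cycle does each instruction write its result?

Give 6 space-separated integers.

Answer: 4 5 6 9 11 9

Derivation:
I0 mul r2: issue@1 deps=(None,None) exec_start@1 write@4
I1 add r4: issue@2 deps=(None,0) exec_start@4 write@5
I2 mul r1: issue@3 deps=(None,None) exec_start@3 write@6
I3 add r4: issue@4 deps=(1,2) exec_start@6 write@9
I4 add r4: issue@5 deps=(2,3) exec_start@9 write@11
I5 add r1: issue@6 deps=(None,2) exec_start@6 write@9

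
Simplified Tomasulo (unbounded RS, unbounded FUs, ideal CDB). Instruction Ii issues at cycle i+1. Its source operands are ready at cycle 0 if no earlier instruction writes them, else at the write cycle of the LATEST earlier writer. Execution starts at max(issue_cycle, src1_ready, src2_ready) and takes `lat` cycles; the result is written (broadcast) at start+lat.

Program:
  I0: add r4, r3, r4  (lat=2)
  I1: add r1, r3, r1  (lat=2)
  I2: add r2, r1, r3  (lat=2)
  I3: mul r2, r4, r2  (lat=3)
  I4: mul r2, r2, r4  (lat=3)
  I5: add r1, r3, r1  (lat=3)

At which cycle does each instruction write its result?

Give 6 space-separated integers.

Answer: 3 4 6 9 12 9

Derivation:
I0 add r4: issue@1 deps=(None,None) exec_start@1 write@3
I1 add r1: issue@2 deps=(None,None) exec_start@2 write@4
I2 add r2: issue@3 deps=(1,None) exec_start@4 write@6
I3 mul r2: issue@4 deps=(0,2) exec_start@6 write@9
I4 mul r2: issue@5 deps=(3,0) exec_start@9 write@12
I5 add r1: issue@6 deps=(None,1) exec_start@6 write@9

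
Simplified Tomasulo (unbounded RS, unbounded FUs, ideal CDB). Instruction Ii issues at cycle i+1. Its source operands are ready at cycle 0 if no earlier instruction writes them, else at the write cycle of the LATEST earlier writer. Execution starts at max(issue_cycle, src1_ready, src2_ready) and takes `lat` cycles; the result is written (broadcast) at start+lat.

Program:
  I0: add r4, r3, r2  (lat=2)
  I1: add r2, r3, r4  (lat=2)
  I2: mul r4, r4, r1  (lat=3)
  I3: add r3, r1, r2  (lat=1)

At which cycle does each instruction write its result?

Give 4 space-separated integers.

I0 add r4: issue@1 deps=(None,None) exec_start@1 write@3
I1 add r2: issue@2 deps=(None,0) exec_start@3 write@5
I2 mul r4: issue@3 deps=(0,None) exec_start@3 write@6
I3 add r3: issue@4 deps=(None,1) exec_start@5 write@6

Answer: 3 5 6 6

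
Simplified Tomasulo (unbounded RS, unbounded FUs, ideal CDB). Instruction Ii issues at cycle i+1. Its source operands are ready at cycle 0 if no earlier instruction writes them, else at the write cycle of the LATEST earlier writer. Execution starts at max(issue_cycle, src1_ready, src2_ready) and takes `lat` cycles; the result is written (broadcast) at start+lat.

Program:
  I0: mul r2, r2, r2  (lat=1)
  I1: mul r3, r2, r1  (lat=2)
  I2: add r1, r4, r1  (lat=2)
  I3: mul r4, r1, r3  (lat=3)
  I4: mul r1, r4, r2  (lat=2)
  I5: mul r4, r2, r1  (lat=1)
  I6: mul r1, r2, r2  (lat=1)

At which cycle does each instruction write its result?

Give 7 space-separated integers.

Answer: 2 4 5 8 10 11 8

Derivation:
I0 mul r2: issue@1 deps=(None,None) exec_start@1 write@2
I1 mul r3: issue@2 deps=(0,None) exec_start@2 write@4
I2 add r1: issue@3 deps=(None,None) exec_start@3 write@5
I3 mul r4: issue@4 deps=(2,1) exec_start@5 write@8
I4 mul r1: issue@5 deps=(3,0) exec_start@8 write@10
I5 mul r4: issue@6 deps=(0,4) exec_start@10 write@11
I6 mul r1: issue@7 deps=(0,0) exec_start@7 write@8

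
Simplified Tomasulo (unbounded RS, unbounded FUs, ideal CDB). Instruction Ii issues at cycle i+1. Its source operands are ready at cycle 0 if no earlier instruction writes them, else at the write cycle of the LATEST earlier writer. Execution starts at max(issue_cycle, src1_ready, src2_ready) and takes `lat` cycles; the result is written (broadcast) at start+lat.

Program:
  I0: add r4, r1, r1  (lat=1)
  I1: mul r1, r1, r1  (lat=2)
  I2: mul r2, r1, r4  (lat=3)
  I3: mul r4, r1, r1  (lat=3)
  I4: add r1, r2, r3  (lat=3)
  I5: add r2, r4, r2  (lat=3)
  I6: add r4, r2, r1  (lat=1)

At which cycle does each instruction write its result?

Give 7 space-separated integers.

Answer: 2 4 7 7 10 10 11

Derivation:
I0 add r4: issue@1 deps=(None,None) exec_start@1 write@2
I1 mul r1: issue@2 deps=(None,None) exec_start@2 write@4
I2 mul r2: issue@3 deps=(1,0) exec_start@4 write@7
I3 mul r4: issue@4 deps=(1,1) exec_start@4 write@7
I4 add r1: issue@5 deps=(2,None) exec_start@7 write@10
I5 add r2: issue@6 deps=(3,2) exec_start@7 write@10
I6 add r4: issue@7 deps=(5,4) exec_start@10 write@11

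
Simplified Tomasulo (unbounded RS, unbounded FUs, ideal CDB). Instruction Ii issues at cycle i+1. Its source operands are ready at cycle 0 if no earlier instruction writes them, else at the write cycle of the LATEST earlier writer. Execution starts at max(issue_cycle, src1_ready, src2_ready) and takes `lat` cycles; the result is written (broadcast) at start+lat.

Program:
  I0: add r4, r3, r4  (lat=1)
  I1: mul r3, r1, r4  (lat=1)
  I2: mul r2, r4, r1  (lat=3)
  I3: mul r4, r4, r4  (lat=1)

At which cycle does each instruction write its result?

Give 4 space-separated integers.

I0 add r4: issue@1 deps=(None,None) exec_start@1 write@2
I1 mul r3: issue@2 deps=(None,0) exec_start@2 write@3
I2 mul r2: issue@3 deps=(0,None) exec_start@3 write@6
I3 mul r4: issue@4 deps=(0,0) exec_start@4 write@5

Answer: 2 3 6 5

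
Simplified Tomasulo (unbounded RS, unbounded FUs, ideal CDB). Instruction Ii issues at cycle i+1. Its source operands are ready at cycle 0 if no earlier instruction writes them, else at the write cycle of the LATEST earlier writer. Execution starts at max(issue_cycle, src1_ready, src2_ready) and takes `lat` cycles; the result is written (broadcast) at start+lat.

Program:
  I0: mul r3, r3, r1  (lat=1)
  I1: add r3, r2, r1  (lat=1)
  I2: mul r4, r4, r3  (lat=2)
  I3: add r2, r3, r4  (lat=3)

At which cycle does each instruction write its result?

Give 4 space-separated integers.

I0 mul r3: issue@1 deps=(None,None) exec_start@1 write@2
I1 add r3: issue@2 deps=(None,None) exec_start@2 write@3
I2 mul r4: issue@3 deps=(None,1) exec_start@3 write@5
I3 add r2: issue@4 deps=(1,2) exec_start@5 write@8

Answer: 2 3 5 8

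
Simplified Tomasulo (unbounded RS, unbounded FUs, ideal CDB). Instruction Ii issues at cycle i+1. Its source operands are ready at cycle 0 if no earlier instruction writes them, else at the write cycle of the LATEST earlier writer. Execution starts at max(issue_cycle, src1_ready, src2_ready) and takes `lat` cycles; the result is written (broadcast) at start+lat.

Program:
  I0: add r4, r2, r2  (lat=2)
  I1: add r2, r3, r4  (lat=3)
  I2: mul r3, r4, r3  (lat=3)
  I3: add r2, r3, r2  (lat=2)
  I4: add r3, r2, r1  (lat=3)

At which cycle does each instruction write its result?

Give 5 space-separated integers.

Answer: 3 6 6 8 11

Derivation:
I0 add r4: issue@1 deps=(None,None) exec_start@1 write@3
I1 add r2: issue@2 deps=(None,0) exec_start@3 write@6
I2 mul r3: issue@3 deps=(0,None) exec_start@3 write@6
I3 add r2: issue@4 deps=(2,1) exec_start@6 write@8
I4 add r3: issue@5 deps=(3,None) exec_start@8 write@11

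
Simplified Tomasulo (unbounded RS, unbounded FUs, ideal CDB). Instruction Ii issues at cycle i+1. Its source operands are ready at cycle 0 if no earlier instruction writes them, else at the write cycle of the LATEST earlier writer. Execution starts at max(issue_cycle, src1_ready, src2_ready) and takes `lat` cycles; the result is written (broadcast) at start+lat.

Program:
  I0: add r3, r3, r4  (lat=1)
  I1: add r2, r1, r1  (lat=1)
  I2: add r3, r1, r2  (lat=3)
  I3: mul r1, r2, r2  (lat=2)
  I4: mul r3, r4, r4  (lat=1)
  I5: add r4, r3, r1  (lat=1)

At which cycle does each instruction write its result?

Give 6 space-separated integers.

Answer: 2 3 6 6 6 7

Derivation:
I0 add r3: issue@1 deps=(None,None) exec_start@1 write@2
I1 add r2: issue@2 deps=(None,None) exec_start@2 write@3
I2 add r3: issue@3 deps=(None,1) exec_start@3 write@6
I3 mul r1: issue@4 deps=(1,1) exec_start@4 write@6
I4 mul r3: issue@5 deps=(None,None) exec_start@5 write@6
I5 add r4: issue@6 deps=(4,3) exec_start@6 write@7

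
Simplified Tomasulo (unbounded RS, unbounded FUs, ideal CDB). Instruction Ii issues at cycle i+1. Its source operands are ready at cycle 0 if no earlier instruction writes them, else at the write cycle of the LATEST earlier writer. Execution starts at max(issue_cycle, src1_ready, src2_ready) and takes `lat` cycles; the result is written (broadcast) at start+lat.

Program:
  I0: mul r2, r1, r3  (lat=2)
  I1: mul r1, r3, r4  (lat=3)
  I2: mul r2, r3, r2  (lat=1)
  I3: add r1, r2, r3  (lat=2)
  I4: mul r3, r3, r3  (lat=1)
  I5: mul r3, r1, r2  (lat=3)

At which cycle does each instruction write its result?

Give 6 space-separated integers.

Answer: 3 5 4 6 6 9

Derivation:
I0 mul r2: issue@1 deps=(None,None) exec_start@1 write@3
I1 mul r1: issue@2 deps=(None,None) exec_start@2 write@5
I2 mul r2: issue@3 deps=(None,0) exec_start@3 write@4
I3 add r1: issue@4 deps=(2,None) exec_start@4 write@6
I4 mul r3: issue@5 deps=(None,None) exec_start@5 write@6
I5 mul r3: issue@6 deps=(3,2) exec_start@6 write@9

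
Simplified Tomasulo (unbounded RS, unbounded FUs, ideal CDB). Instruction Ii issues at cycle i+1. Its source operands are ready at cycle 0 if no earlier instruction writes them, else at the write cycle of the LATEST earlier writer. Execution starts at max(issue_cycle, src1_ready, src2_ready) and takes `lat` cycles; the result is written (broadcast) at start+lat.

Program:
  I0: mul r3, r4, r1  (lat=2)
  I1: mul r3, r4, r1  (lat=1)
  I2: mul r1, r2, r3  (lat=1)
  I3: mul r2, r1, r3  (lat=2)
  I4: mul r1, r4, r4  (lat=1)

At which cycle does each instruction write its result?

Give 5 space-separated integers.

I0 mul r3: issue@1 deps=(None,None) exec_start@1 write@3
I1 mul r3: issue@2 deps=(None,None) exec_start@2 write@3
I2 mul r1: issue@3 deps=(None,1) exec_start@3 write@4
I3 mul r2: issue@4 deps=(2,1) exec_start@4 write@6
I4 mul r1: issue@5 deps=(None,None) exec_start@5 write@6

Answer: 3 3 4 6 6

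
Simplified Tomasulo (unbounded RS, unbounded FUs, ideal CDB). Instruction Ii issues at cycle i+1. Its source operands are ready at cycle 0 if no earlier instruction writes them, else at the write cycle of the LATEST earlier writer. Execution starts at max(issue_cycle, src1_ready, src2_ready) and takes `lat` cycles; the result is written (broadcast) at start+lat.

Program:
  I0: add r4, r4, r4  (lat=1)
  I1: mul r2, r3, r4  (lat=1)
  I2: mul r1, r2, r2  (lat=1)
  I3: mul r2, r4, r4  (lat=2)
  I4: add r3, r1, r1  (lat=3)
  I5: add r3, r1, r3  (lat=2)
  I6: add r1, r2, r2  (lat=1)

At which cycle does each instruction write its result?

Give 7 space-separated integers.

Answer: 2 3 4 6 8 10 8

Derivation:
I0 add r4: issue@1 deps=(None,None) exec_start@1 write@2
I1 mul r2: issue@2 deps=(None,0) exec_start@2 write@3
I2 mul r1: issue@3 deps=(1,1) exec_start@3 write@4
I3 mul r2: issue@4 deps=(0,0) exec_start@4 write@6
I4 add r3: issue@5 deps=(2,2) exec_start@5 write@8
I5 add r3: issue@6 deps=(2,4) exec_start@8 write@10
I6 add r1: issue@7 deps=(3,3) exec_start@7 write@8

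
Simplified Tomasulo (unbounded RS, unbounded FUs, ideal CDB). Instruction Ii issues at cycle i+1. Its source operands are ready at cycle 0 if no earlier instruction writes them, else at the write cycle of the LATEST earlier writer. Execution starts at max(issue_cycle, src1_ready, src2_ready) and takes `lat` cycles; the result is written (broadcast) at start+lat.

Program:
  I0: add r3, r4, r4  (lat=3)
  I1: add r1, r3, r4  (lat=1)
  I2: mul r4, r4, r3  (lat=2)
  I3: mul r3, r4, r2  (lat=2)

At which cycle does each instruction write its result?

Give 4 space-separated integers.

Answer: 4 5 6 8

Derivation:
I0 add r3: issue@1 deps=(None,None) exec_start@1 write@4
I1 add r1: issue@2 deps=(0,None) exec_start@4 write@5
I2 mul r4: issue@3 deps=(None,0) exec_start@4 write@6
I3 mul r3: issue@4 deps=(2,None) exec_start@6 write@8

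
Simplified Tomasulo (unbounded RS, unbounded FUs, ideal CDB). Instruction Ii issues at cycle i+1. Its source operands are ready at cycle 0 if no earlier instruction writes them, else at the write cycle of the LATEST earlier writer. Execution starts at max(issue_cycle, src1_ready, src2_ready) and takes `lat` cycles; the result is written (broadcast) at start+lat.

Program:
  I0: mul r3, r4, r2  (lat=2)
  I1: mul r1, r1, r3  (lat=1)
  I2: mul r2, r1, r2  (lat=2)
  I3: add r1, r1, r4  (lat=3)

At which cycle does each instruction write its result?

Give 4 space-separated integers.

Answer: 3 4 6 7

Derivation:
I0 mul r3: issue@1 deps=(None,None) exec_start@1 write@3
I1 mul r1: issue@2 deps=(None,0) exec_start@3 write@4
I2 mul r2: issue@3 deps=(1,None) exec_start@4 write@6
I3 add r1: issue@4 deps=(1,None) exec_start@4 write@7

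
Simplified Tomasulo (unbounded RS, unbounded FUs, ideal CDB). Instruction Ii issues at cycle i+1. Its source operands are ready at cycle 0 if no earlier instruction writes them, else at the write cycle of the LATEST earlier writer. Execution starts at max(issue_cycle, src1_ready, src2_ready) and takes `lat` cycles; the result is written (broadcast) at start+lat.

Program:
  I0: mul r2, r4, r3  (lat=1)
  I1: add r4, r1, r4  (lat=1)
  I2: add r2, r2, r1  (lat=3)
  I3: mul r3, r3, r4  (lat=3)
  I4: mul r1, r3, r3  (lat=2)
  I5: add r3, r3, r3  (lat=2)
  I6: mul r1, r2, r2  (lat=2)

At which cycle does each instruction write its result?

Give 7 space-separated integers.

I0 mul r2: issue@1 deps=(None,None) exec_start@1 write@2
I1 add r4: issue@2 deps=(None,None) exec_start@2 write@3
I2 add r2: issue@3 deps=(0,None) exec_start@3 write@6
I3 mul r3: issue@4 deps=(None,1) exec_start@4 write@7
I4 mul r1: issue@5 deps=(3,3) exec_start@7 write@9
I5 add r3: issue@6 deps=(3,3) exec_start@7 write@9
I6 mul r1: issue@7 deps=(2,2) exec_start@7 write@9

Answer: 2 3 6 7 9 9 9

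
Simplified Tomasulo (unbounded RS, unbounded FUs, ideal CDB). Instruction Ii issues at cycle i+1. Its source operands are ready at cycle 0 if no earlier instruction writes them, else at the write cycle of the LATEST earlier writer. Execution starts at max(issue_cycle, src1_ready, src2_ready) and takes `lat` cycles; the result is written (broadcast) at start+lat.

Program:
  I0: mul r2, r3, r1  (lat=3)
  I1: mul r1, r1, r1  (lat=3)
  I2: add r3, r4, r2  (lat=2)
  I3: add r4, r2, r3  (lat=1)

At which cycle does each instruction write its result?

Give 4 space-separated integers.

Answer: 4 5 6 7

Derivation:
I0 mul r2: issue@1 deps=(None,None) exec_start@1 write@4
I1 mul r1: issue@2 deps=(None,None) exec_start@2 write@5
I2 add r3: issue@3 deps=(None,0) exec_start@4 write@6
I3 add r4: issue@4 deps=(0,2) exec_start@6 write@7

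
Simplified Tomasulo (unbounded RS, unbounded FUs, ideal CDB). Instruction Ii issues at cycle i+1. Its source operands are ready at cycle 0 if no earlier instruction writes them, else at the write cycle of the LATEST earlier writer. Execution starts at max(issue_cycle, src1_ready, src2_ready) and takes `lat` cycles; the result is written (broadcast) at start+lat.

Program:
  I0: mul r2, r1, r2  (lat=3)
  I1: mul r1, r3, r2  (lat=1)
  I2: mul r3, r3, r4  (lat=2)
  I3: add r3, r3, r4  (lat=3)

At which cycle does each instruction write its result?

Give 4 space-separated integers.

Answer: 4 5 5 8

Derivation:
I0 mul r2: issue@1 deps=(None,None) exec_start@1 write@4
I1 mul r1: issue@2 deps=(None,0) exec_start@4 write@5
I2 mul r3: issue@3 deps=(None,None) exec_start@3 write@5
I3 add r3: issue@4 deps=(2,None) exec_start@5 write@8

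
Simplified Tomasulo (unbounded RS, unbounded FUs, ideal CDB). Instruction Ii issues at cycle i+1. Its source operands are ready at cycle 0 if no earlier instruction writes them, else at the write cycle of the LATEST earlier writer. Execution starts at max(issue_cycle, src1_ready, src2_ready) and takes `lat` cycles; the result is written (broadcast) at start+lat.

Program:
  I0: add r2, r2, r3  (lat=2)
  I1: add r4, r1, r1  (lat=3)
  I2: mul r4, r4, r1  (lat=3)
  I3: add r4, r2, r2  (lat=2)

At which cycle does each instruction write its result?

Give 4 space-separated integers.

Answer: 3 5 8 6

Derivation:
I0 add r2: issue@1 deps=(None,None) exec_start@1 write@3
I1 add r4: issue@2 deps=(None,None) exec_start@2 write@5
I2 mul r4: issue@3 deps=(1,None) exec_start@5 write@8
I3 add r4: issue@4 deps=(0,0) exec_start@4 write@6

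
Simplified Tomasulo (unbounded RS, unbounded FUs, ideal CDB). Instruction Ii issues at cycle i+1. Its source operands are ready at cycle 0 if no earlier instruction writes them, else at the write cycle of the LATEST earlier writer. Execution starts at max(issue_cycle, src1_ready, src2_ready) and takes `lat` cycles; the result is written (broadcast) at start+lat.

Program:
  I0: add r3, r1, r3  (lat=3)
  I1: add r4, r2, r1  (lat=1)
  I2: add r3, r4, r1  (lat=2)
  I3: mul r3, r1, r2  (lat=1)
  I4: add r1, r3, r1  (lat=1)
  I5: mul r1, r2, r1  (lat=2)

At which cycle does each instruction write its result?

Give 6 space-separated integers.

I0 add r3: issue@1 deps=(None,None) exec_start@1 write@4
I1 add r4: issue@2 deps=(None,None) exec_start@2 write@3
I2 add r3: issue@3 deps=(1,None) exec_start@3 write@5
I3 mul r3: issue@4 deps=(None,None) exec_start@4 write@5
I4 add r1: issue@5 deps=(3,None) exec_start@5 write@6
I5 mul r1: issue@6 deps=(None,4) exec_start@6 write@8

Answer: 4 3 5 5 6 8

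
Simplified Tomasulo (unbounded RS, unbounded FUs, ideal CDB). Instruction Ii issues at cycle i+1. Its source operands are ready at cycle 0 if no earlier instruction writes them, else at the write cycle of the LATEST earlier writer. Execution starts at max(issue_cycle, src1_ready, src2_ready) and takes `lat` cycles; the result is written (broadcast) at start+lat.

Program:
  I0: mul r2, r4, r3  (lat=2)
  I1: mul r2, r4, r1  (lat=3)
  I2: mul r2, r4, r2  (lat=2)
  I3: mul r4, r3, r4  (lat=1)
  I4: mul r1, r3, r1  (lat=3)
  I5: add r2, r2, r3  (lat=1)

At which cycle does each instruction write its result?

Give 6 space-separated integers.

Answer: 3 5 7 5 8 8

Derivation:
I0 mul r2: issue@1 deps=(None,None) exec_start@1 write@3
I1 mul r2: issue@2 deps=(None,None) exec_start@2 write@5
I2 mul r2: issue@3 deps=(None,1) exec_start@5 write@7
I3 mul r4: issue@4 deps=(None,None) exec_start@4 write@5
I4 mul r1: issue@5 deps=(None,None) exec_start@5 write@8
I5 add r2: issue@6 deps=(2,None) exec_start@7 write@8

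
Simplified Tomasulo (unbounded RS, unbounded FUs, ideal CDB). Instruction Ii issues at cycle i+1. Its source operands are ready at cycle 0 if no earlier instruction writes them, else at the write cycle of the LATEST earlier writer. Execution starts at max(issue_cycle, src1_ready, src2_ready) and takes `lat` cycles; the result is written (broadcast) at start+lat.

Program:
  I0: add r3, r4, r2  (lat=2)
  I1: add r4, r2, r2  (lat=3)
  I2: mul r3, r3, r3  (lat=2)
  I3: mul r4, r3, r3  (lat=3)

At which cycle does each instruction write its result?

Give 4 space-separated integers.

I0 add r3: issue@1 deps=(None,None) exec_start@1 write@3
I1 add r4: issue@2 deps=(None,None) exec_start@2 write@5
I2 mul r3: issue@3 deps=(0,0) exec_start@3 write@5
I3 mul r4: issue@4 deps=(2,2) exec_start@5 write@8

Answer: 3 5 5 8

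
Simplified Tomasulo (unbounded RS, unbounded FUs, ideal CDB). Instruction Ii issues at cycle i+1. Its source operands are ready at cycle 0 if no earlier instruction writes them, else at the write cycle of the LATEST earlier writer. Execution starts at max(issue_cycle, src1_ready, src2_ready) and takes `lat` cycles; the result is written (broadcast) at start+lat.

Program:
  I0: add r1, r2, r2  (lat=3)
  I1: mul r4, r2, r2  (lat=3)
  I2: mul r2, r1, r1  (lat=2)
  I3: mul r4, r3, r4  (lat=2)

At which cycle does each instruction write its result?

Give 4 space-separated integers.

Answer: 4 5 6 7

Derivation:
I0 add r1: issue@1 deps=(None,None) exec_start@1 write@4
I1 mul r4: issue@2 deps=(None,None) exec_start@2 write@5
I2 mul r2: issue@3 deps=(0,0) exec_start@4 write@6
I3 mul r4: issue@4 deps=(None,1) exec_start@5 write@7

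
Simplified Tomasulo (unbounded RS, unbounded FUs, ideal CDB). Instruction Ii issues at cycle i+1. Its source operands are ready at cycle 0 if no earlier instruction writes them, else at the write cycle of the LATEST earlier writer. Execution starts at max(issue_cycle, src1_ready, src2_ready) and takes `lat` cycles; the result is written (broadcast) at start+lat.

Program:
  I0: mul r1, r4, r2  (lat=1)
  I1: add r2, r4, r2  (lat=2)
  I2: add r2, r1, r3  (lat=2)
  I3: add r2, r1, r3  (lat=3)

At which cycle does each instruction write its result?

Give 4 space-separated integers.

I0 mul r1: issue@1 deps=(None,None) exec_start@1 write@2
I1 add r2: issue@2 deps=(None,None) exec_start@2 write@4
I2 add r2: issue@3 deps=(0,None) exec_start@3 write@5
I3 add r2: issue@4 deps=(0,None) exec_start@4 write@7

Answer: 2 4 5 7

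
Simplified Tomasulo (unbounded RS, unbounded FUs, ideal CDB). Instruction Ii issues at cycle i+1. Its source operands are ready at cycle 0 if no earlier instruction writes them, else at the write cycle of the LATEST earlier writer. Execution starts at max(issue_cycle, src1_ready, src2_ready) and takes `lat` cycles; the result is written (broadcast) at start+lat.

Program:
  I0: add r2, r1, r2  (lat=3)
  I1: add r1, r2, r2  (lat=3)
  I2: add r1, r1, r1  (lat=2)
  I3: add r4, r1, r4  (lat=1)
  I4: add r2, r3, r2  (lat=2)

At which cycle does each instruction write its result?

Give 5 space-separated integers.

Answer: 4 7 9 10 7

Derivation:
I0 add r2: issue@1 deps=(None,None) exec_start@1 write@4
I1 add r1: issue@2 deps=(0,0) exec_start@4 write@7
I2 add r1: issue@3 deps=(1,1) exec_start@7 write@9
I3 add r4: issue@4 deps=(2,None) exec_start@9 write@10
I4 add r2: issue@5 deps=(None,0) exec_start@5 write@7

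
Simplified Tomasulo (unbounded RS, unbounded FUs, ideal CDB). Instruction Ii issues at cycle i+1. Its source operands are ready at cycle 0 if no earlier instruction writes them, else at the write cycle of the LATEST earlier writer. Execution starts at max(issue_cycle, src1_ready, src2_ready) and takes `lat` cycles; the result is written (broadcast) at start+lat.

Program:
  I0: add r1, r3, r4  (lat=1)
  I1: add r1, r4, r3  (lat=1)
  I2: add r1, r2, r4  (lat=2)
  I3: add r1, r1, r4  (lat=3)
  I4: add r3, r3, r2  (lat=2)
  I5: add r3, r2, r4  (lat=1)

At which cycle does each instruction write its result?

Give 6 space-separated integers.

Answer: 2 3 5 8 7 7

Derivation:
I0 add r1: issue@1 deps=(None,None) exec_start@1 write@2
I1 add r1: issue@2 deps=(None,None) exec_start@2 write@3
I2 add r1: issue@3 deps=(None,None) exec_start@3 write@5
I3 add r1: issue@4 deps=(2,None) exec_start@5 write@8
I4 add r3: issue@5 deps=(None,None) exec_start@5 write@7
I5 add r3: issue@6 deps=(None,None) exec_start@6 write@7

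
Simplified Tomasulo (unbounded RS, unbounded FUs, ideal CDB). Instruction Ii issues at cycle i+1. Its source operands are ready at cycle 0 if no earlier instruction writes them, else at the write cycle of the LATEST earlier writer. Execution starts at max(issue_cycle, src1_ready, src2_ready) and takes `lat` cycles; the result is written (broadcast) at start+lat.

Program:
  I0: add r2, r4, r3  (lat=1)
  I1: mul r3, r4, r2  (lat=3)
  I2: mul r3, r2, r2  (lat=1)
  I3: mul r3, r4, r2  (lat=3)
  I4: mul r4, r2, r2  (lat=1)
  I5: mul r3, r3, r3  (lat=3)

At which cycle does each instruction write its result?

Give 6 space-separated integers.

Answer: 2 5 4 7 6 10

Derivation:
I0 add r2: issue@1 deps=(None,None) exec_start@1 write@2
I1 mul r3: issue@2 deps=(None,0) exec_start@2 write@5
I2 mul r3: issue@3 deps=(0,0) exec_start@3 write@4
I3 mul r3: issue@4 deps=(None,0) exec_start@4 write@7
I4 mul r4: issue@5 deps=(0,0) exec_start@5 write@6
I5 mul r3: issue@6 deps=(3,3) exec_start@7 write@10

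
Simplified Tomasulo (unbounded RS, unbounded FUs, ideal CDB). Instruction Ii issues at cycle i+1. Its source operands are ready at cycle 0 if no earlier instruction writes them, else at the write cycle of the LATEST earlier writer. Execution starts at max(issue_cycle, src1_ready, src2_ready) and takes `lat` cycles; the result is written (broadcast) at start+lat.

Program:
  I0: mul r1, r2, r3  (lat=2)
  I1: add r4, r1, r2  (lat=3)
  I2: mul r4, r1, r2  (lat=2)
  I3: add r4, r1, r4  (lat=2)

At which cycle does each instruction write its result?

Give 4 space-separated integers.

Answer: 3 6 5 7

Derivation:
I0 mul r1: issue@1 deps=(None,None) exec_start@1 write@3
I1 add r4: issue@2 deps=(0,None) exec_start@3 write@6
I2 mul r4: issue@3 deps=(0,None) exec_start@3 write@5
I3 add r4: issue@4 deps=(0,2) exec_start@5 write@7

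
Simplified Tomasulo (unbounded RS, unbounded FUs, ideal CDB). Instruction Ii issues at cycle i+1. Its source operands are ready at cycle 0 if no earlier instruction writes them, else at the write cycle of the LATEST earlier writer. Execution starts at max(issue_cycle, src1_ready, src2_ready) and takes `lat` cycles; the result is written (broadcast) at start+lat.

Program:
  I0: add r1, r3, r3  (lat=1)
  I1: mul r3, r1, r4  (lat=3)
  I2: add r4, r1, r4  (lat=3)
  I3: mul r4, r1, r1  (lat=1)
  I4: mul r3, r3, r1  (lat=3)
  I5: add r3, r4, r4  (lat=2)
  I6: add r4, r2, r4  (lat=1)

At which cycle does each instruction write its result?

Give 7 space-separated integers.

I0 add r1: issue@1 deps=(None,None) exec_start@1 write@2
I1 mul r3: issue@2 deps=(0,None) exec_start@2 write@5
I2 add r4: issue@3 deps=(0,None) exec_start@3 write@6
I3 mul r4: issue@4 deps=(0,0) exec_start@4 write@5
I4 mul r3: issue@5 deps=(1,0) exec_start@5 write@8
I5 add r3: issue@6 deps=(3,3) exec_start@6 write@8
I6 add r4: issue@7 deps=(None,3) exec_start@7 write@8

Answer: 2 5 6 5 8 8 8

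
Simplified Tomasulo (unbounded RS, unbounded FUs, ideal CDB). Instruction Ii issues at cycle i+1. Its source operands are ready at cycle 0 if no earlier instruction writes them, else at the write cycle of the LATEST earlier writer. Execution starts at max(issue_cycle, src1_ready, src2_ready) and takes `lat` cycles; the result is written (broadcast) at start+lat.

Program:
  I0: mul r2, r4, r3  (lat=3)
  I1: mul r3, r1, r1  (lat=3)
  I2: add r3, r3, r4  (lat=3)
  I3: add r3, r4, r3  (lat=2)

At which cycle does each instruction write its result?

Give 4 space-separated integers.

I0 mul r2: issue@1 deps=(None,None) exec_start@1 write@4
I1 mul r3: issue@2 deps=(None,None) exec_start@2 write@5
I2 add r3: issue@3 deps=(1,None) exec_start@5 write@8
I3 add r3: issue@4 deps=(None,2) exec_start@8 write@10

Answer: 4 5 8 10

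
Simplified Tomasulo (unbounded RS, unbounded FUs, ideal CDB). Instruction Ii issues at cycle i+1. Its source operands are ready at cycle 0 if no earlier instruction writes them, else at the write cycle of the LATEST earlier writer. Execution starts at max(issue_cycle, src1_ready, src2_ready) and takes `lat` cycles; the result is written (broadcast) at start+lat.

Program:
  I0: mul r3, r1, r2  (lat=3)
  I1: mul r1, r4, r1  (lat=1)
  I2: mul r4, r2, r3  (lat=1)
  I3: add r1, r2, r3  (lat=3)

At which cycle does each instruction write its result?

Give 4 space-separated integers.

Answer: 4 3 5 7

Derivation:
I0 mul r3: issue@1 deps=(None,None) exec_start@1 write@4
I1 mul r1: issue@2 deps=(None,None) exec_start@2 write@3
I2 mul r4: issue@3 deps=(None,0) exec_start@4 write@5
I3 add r1: issue@4 deps=(None,0) exec_start@4 write@7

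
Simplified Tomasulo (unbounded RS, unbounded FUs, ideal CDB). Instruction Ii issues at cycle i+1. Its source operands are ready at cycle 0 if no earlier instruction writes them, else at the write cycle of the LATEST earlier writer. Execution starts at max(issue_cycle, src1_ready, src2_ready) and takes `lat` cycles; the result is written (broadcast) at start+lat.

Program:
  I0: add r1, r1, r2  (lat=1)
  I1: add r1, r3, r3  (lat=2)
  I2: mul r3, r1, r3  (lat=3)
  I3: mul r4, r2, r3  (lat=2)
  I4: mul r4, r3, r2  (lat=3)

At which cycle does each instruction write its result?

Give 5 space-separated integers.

Answer: 2 4 7 9 10

Derivation:
I0 add r1: issue@1 deps=(None,None) exec_start@1 write@2
I1 add r1: issue@2 deps=(None,None) exec_start@2 write@4
I2 mul r3: issue@3 deps=(1,None) exec_start@4 write@7
I3 mul r4: issue@4 deps=(None,2) exec_start@7 write@9
I4 mul r4: issue@5 deps=(2,None) exec_start@7 write@10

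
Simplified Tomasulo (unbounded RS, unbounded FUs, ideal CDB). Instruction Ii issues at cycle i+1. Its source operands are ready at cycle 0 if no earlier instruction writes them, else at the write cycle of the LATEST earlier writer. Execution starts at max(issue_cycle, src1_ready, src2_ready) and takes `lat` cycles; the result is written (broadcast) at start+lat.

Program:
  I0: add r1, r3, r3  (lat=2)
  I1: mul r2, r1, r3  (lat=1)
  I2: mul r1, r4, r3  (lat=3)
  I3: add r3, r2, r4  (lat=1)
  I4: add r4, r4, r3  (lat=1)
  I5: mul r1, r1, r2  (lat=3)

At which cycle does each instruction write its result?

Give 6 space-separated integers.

I0 add r1: issue@1 deps=(None,None) exec_start@1 write@3
I1 mul r2: issue@2 deps=(0,None) exec_start@3 write@4
I2 mul r1: issue@3 deps=(None,None) exec_start@3 write@6
I3 add r3: issue@4 deps=(1,None) exec_start@4 write@5
I4 add r4: issue@5 deps=(None,3) exec_start@5 write@6
I5 mul r1: issue@6 deps=(2,1) exec_start@6 write@9

Answer: 3 4 6 5 6 9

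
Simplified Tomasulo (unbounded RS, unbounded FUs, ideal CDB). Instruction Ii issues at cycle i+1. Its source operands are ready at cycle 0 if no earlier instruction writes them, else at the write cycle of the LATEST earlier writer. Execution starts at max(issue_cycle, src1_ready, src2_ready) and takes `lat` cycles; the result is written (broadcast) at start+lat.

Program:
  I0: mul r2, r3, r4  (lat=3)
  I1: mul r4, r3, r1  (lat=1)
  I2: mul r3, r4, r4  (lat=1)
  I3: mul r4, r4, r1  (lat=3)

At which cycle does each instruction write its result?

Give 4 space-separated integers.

Answer: 4 3 4 7

Derivation:
I0 mul r2: issue@1 deps=(None,None) exec_start@1 write@4
I1 mul r4: issue@2 deps=(None,None) exec_start@2 write@3
I2 mul r3: issue@3 deps=(1,1) exec_start@3 write@4
I3 mul r4: issue@4 deps=(1,None) exec_start@4 write@7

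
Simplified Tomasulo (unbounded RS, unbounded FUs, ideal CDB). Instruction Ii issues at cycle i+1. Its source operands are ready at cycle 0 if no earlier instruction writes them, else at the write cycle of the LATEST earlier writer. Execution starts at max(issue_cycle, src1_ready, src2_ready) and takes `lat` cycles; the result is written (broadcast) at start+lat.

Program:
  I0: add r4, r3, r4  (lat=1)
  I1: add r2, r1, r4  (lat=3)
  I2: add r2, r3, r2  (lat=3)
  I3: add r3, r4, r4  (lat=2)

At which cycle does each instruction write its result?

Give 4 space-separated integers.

I0 add r4: issue@1 deps=(None,None) exec_start@1 write@2
I1 add r2: issue@2 deps=(None,0) exec_start@2 write@5
I2 add r2: issue@3 deps=(None,1) exec_start@5 write@8
I3 add r3: issue@4 deps=(0,0) exec_start@4 write@6

Answer: 2 5 8 6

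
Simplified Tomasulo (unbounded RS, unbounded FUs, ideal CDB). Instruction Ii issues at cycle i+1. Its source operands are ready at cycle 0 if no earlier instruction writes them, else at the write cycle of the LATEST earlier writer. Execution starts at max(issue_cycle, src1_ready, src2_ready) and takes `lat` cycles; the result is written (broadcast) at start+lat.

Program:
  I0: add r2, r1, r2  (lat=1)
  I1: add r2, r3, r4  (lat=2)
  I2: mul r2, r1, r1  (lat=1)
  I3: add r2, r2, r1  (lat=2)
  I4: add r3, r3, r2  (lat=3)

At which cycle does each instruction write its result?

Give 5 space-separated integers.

I0 add r2: issue@1 deps=(None,None) exec_start@1 write@2
I1 add r2: issue@2 deps=(None,None) exec_start@2 write@4
I2 mul r2: issue@3 deps=(None,None) exec_start@3 write@4
I3 add r2: issue@4 deps=(2,None) exec_start@4 write@6
I4 add r3: issue@5 deps=(None,3) exec_start@6 write@9

Answer: 2 4 4 6 9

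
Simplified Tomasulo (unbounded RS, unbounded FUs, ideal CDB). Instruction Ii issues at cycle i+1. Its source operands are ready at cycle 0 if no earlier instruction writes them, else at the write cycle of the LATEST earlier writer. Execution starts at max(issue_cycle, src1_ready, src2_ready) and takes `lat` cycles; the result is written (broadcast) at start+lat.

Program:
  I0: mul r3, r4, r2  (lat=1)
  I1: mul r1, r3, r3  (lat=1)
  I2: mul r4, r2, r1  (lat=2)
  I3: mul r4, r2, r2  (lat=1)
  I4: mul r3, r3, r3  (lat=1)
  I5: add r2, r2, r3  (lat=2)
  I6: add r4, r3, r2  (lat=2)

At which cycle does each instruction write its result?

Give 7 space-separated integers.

I0 mul r3: issue@1 deps=(None,None) exec_start@1 write@2
I1 mul r1: issue@2 deps=(0,0) exec_start@2 write@3
I2 mul r4: issue@3 deps=(None,1) exec_start@3 write@5
I3 mul r4: issue@4 deps=(None,None) exec_start@4 write@5
I4 mul r3: issue@5 deps=(0,0) exec_start@5 write@6
I5 add r2: issue@6 deps=(None,4) exec_start@6 write@8
I6 add r4: issue@7 deps=(4,5) exec_start@8 write@10

Answer: 2 3 5 5 6 8 10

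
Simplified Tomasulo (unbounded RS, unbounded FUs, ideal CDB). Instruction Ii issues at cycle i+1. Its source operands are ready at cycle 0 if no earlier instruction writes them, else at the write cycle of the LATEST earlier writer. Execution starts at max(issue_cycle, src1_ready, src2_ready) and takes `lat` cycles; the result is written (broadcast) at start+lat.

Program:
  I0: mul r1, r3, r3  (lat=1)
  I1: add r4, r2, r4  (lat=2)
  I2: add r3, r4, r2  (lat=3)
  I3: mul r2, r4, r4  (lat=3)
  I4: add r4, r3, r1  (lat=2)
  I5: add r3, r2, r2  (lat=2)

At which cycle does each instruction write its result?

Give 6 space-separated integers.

Answer: 2 4 7 7 9 9

Derivation:
I0 mul r1: issue@1 deps=(None,None) exec_start@1 write@2
I1 add r4: issue@2 deps=(None,None) exec_start@2 write@4
I2 add r3: issue@3 deps=(1,None) exec_start@4 write@7
I3 mul r2: issue@4 deps=(1,1) exec_start@4 write@7
I4 add r4: issue@5 deps=(2,0) exec_start@7 write@9
I5 add r3: issue@6 deps=(3,3) exec_start@7 write@9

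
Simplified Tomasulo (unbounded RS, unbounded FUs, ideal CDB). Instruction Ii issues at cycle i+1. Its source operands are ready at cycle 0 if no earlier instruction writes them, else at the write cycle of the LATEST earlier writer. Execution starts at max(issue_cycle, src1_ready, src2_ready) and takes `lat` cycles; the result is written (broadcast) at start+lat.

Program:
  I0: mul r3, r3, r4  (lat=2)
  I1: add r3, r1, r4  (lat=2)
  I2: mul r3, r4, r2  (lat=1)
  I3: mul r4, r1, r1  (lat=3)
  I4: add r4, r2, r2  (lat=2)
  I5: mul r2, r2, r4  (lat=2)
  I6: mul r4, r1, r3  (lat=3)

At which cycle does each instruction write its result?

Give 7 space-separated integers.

I0 mul r3: issue@1 deps=(None,None) exec_start@1 write@3
I1 add r3: issue@2 deps=(None,None) exec_start@2 write@4
I2 mul r3: issue@3 deps=(None,None) exec_start@3 write@4
I3 mul r4: issue@4 deps=(None,None) exec_start@4 write@7
I4 add r4: issue@5 deps=(None,None) exec_start@5 write@7
I5 mul r2: issue@6 deps=(None,4) exec_start@7 write@9
I6 mul r4: issue@7 deps=(None,2) exec_start@7 write@10

Answer: 3 4 4 7 7 9 10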